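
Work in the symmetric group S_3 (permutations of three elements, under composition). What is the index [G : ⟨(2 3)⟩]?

3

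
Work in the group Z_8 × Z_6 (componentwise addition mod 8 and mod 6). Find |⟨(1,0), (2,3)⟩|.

16

|⟨(1,0)⟩| = 8 and |⟨(2,3)⟩| = 4, so |H| is a multiple of lcm(8, 4) = 8 and divides |G| = 48.
Closing under the operation: H = {(0,0), (0,3), (1,0), (1,3), (2,0), (2,3), (3,0), (3,3), (4,0), (4,3), (5,0), (5,3), (6,0), (6,3), (7,0), (7,3)}, so |H| = 16.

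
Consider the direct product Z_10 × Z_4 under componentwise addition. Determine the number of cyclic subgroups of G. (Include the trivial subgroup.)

12

Group the elements of G by the cyclic subgroup they generate; each cyclic subgroup of order d accounts for φ(d) elements.
Cyclic subgroups by order — order 1: 1; order 2: 3; order 4: 2; order 5: 1; order 10: 3; order 20: 2.
Total: 12.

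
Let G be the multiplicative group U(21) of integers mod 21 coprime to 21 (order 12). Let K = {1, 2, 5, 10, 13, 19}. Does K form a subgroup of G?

No

2 ∈ K but its inverse 11 ∉ K, so K is not a subgroup.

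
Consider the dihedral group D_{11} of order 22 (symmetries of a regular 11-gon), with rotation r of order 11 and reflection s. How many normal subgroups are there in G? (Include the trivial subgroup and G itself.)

G has 14 subgroups. Checking conjugation-invariance by order — order 1: 1/1 normal; order 2: 0/11 normal; order 11: 1/1 normal; order 22: 1/1 normal.
Total normal subgroups: 3.

3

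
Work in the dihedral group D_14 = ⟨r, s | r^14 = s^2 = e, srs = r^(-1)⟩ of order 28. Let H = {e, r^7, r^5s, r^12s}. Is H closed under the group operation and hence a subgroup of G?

|H| = 4 divides |G| = 28, consistent with Lagrange.
H contains the identity, every element's inverse is in H, and H is closed under ·: it is a subgroup.

Yes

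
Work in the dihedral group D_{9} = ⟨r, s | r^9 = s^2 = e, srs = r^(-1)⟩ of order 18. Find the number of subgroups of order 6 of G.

3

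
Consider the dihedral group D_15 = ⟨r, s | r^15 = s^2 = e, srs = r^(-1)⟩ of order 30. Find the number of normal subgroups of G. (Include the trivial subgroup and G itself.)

G has 28 subgroups. Checking conjugation-invariance by order — order 1: 1/1 normal; order 2: 0/15 normal; order 3: 1/1 normal; order 5: 1/1 normal; order 6: 0/5 normal; order 10: 0/3 normal; order 15: 1/1 normal; order 30: 1/1 normal.
Total normal subgroups: 5.

5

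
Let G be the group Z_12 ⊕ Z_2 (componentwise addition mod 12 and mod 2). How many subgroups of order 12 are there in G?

|G| = 24 and 12 | 24, so subgroups of order 12 are possible by Lagrange.
The subgroups of order 12 are: {(0,0), (0,1), (2,0), (2,1), (4,0), (4,1), (6,0), (6,1), (8,0), (8,1), (10,0), (10,1)}; {(0,0), (1,0), (2,0), (3,0), (4,0), (5,0), (6,0), (7,0), (8,0), (9,0), (10,0), (11,0)}; {(0,0), (1,1), (2,0), (3,1), (4,0), (5,1), (6,0), (7,1), (8,0), (9,1), (10,0), (11,1)}.
So G has 3 subgroups of order 12.

3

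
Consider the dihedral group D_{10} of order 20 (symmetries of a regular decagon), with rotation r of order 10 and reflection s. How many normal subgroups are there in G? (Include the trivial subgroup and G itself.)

7

G has 22 subgroups. Checking conjugation-invariance by order — order 1: 1/1 normal; order 2: 1/11 normal; order 4: 0/5 normal; order 5: 1/1 normal; order 10: 3/3 normal; order 20: 1/1 normal.
Total normal subgroups: 7.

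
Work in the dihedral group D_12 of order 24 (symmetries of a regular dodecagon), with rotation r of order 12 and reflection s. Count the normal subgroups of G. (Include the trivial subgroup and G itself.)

9

G has 34 subgroups. Checking conjugation-invariance by order — order 1: 1/1 normal; order 2: 1/13 normal; order 3: 1/1 normal; order 4: 1/7 normal; order 6: 1/5 normal; order 8: 0/3 normal; order 12: 3/3 normal; order 24: 1/1 normal.
Total normal subgroups: 9.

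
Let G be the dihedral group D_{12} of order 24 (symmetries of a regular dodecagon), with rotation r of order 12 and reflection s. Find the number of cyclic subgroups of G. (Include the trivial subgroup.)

18

A cyclic subgroup of order d is generated by each of its φ(d) elements of order d, so the cyclic subgroups of order d number (#elements of order d)/φ(d).
Cyclic subgroups by order — order 1: 1; order 2: 13; order 3: 1; order 4: 1; order 6: 1; order 12: 1.
Total: 18.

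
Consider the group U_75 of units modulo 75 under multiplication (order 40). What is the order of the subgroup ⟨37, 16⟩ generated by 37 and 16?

20

|⟨37⟩| = 20 and |⟨16⟩| = 5, so |H| is a multiple of lcm(20, 5) = 20 and divides |G| = 40.
Closing under the operation: H = {1, 4, 7, 13, 16, 19, 22, 28, 31, 34, 37, 43, 46, 49, 52, 58, 61, 64, 67, 73}, so |H| = 20.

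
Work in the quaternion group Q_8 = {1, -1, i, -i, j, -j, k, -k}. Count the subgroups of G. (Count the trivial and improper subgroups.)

6

|G| = 8, so by Lagrange every subgroup order divides 8. Divisors: 1, 2, 4, 8.
Subgroups by order — order 1: 1; order 2: 1; order 4: 3; order 8: 1.
Total: 1 + 1 + 3 + 1 = 6.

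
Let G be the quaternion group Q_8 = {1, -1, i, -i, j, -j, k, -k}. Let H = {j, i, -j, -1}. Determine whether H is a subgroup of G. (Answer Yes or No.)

No

The identity 1 ∉ H, so H is not a subgroup.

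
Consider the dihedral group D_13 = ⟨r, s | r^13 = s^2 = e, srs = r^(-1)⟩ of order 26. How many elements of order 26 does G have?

No element of G has order 26 (even though 26 | 26).

0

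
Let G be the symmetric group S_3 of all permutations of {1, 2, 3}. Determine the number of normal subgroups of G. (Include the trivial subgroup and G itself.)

3

G has 6 subgroups. Checking conjugation-invariance by order — order 1: 1/1 normal; order 2: 0/3 normal; order 3: 1/1 normal; order 6: 1/1 normal.
Total normal subgroups: 3.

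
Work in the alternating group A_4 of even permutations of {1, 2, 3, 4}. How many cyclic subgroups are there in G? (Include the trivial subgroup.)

A cyclic subgroup of order d is generated by each of its φ(d) elements of order d, so the cyclic subgroups of order d number (#elements of order d)/φ(d).
Cyclic subgroups by order — order 1: 1; order 2: 3; order 3: 4.
Total: 8.

8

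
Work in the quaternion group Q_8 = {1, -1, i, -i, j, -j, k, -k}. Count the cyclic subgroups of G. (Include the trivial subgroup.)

5

Each element a generates a cyclic subgroup ⟨a⟩; distinct elements may generate the same one (a cyclic group of order d has φ(d) generators).
Cyclic subgroups by order — order 1: 1; order 2: 1; order 4: 3.
Total: 5.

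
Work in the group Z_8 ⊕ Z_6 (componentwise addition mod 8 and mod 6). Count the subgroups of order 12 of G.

3

|G| = 48 and 12 | 48, so subgroups of order 12 are possible by Lagrange.
The subgroups of order 12 are: {(0,0), (0,1), (0,2), (0,3), (0,4), (0,5), (4,0), (4,1), (4,2), (4,3), (4,4), (4,5)}; {(0,0), (0,2), (0,4), (2,0), (2,2), (2,4), (4,0), (4,2), (4,4), (6,0), (6,2), (6,4)}; {(0,0), (0,2), (0,4), (2,1), (2,3), (2,5), (4,0), (4,2), (4,4), (6,1), (6,3), (6,5)}.
So G has 3 subgroups of order 12.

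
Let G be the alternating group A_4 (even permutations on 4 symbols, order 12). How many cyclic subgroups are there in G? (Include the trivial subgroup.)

8

Group the elements of G by the cyclic subgroup they generate; each cyclic subgroup of order d accounts for φ(d) elements.
Cyclic subgroups by order — order 1: 1; order 2: 3; order 3: 4.
Total: 8.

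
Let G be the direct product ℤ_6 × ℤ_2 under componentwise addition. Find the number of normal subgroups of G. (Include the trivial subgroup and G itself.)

G is abelian, so every subgroup is normal.
G has 10 subgroups in total, hence 10 normal subgroups.

10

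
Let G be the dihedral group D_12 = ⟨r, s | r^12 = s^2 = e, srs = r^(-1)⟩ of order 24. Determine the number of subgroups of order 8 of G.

|G| = 24 and 8 | 24, so subgroups of order 8 are possible by Lagrange.
The subgroups of order 8 are: {e, r^3, r^6, r^9, rs, r^4s, r^7s, r^10s}; {e, r^3, r^6, r^9, r^2s, r^5s, r^8s, r^11s}; {e, r^3, r^6, r^9, s, r^3s, r^6s, r^9s}.
So G has 3 subgroups of order 8.

3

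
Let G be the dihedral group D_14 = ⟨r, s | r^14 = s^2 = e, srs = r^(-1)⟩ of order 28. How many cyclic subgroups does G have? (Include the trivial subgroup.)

A cyclic subgroup of order d is generated by each of its φ(d) elements of order d, so the cyclic subgroups of order d number (#elements of order d)/φ(d).
Cyclic subgroups by order — order 1: 1; order 2: 15; order 7: 1; order 14: 1.
Total: 18.

18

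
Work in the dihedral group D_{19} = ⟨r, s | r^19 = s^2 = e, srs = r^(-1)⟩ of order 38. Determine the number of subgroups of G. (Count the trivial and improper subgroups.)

|G| = 38, so by Lagrange every subgroup order divides 38. Divisors: 1, 2, 19, 38.
Subgroups by order — order 1: 1; order 2: 19; order 19: 1; order 38: 1.
Total: 1 + 19 + 1 + 1 = 22.

22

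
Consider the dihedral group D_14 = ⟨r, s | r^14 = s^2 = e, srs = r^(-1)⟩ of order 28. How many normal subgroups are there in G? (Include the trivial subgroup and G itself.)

G has 28 subgroups. Checking conjugation-invariance by order — order 1: 1/1 normal; order 2: 1/15 normal; order 4: 0/7 normal; order 7: 1/1 normal; order 14: 3/3 normal; order 28: 1/1 normal.
Total normal subgroups: 7.

7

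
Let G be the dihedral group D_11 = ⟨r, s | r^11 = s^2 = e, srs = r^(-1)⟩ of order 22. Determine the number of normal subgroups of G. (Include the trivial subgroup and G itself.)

G has 14 subgroups. Checking conjugation-invariance by order — order 1: 1/1 normal; order 2: 0/11 normal; order 11: 1/1 normal; order 22: 1/1 normal.
Total normal subgroups: 3.

3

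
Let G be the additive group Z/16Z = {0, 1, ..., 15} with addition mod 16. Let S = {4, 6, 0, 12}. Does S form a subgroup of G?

No

6 ∈ S but its inverse 10 ∉ S, so S is not a subgroup.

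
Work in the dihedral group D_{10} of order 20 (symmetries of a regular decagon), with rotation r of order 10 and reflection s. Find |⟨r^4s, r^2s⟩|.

10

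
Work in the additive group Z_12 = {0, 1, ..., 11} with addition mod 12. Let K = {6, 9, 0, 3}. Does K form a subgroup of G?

Yes

|K| = 4 divides |G| = 12, consistent with Lagrange.
K contains the identity, every element's inverse is in K, and K is closed under +: it is a subgroup.
In fact K = ⟨9⟩.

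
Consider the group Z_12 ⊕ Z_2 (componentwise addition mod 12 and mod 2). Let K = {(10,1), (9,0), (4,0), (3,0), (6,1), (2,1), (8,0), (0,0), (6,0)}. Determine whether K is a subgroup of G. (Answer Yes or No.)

No

|K| = 9 does not divide |G| = 24, so by Lagrange K is not a subgroup.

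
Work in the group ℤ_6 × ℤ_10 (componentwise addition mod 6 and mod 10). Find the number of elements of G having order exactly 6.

6

An element (a,b) has order lcm(ord(a), ord(b)); count pairs with lcm equal to 6.
Enumerating gives 6 such elements.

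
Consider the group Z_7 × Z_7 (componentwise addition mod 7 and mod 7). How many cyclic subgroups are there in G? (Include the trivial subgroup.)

9

A cyclic subgroup of order d is generated by each of its φ(d) elements of order d, so the cyclic subgroups of order d number (#elements of order d)/φ(d).
Cyclic subgroups by order — order 1: 1; order 7: 8.
Total: 9.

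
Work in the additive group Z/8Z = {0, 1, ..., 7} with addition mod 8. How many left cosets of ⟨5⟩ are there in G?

|⟨5⟩| = 8 and |G| = 8.
By Lagrange, [G : H] = |G|/|H| = 8/8 = 1.

1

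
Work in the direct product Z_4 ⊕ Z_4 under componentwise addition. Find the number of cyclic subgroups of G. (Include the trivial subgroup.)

10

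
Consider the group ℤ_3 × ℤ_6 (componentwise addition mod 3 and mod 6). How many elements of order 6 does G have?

An element (a,b) has order lcm(ord(a), ord(b)); count pairs with lcm equal to 6.
Enumerating gives 8 such elements.

8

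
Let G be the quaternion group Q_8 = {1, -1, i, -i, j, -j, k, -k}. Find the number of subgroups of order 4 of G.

3

|G| = 8 and 4 | 8, so subgroups of order 4 are possible by Lagrange.
The subgroups of order 4 are: {1, -1, i, -i}; {1, -1, j, -j}; {1, -1, k, -k}.
So G has 3 subgroups of order 4.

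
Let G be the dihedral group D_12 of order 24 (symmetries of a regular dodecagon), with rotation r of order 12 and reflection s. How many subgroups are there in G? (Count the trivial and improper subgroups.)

|G| = 24, so by Lagrange every subgroup order divides 24. Divisors: 1, 2, 3, 4, 6, 8, 12, 24.
Subgroups by order — order 1: 1; order 2: 13; order 3: 1; order 4: 7; order 6: 5; order 8: 3; order 12: 3; order 24: 1.
Total: 1 + 13 + 1 + 7 + 5 + 3 + 3 + 1 = 34.

34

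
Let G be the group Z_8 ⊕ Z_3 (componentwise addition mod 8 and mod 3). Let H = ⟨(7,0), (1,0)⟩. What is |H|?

|⟨(7,0)⟩| = 8 and |⟨(1,0)⟩| = 8, so |H| is a multiple of lcm(8, 8) = 8 and divides |G| = 24.
Closing under the operation: H = {(0,0), (1,0), (2,0), (3,0), (4,0), (5,0), (6,0), (7,0)}, so |H| = 8.

8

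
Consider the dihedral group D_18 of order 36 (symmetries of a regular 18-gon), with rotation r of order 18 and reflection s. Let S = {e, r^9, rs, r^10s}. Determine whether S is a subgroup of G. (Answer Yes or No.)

Yes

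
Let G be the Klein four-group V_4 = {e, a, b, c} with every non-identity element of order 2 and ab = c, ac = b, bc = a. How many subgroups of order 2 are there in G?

3

|G| = 4 and 2 | 4, so subgroups of order 2 are possible by Lagrange.
The subgroups of order 2 are: {e, a}; {e, b}; {e, c}.
So G has 3 subgroups of order 2.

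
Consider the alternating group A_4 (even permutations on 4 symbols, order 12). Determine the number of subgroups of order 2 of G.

3

|G| = 12 and 2 | 12, so subgroups of order 2 are possible by Lagrange.
The subgroups of order 2 are: {e, (1 2)(3 4)}; {e, (1 3)(2 4)}; {e, (1 4)(2 3)}.
So G has 3 subgroups of order 2.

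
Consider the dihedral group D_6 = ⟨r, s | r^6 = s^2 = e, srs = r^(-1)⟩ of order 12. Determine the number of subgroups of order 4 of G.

|G| = 12 and 4 | 12, so subgroups of order 4 are possible by Lagrange.
The subgroups of order 4 are: {e, r^3, r^2s, r^5s}; {e, r^3, s, r^3s}; {e, r^3, rs, r^4s}.
So G has 3 subgroups of order 4.

3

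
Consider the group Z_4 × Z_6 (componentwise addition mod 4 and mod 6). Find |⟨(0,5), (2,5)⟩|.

12

|⟨(0,5)⟩| = 6 and |⟨(2,5)⟩| = 6, so |H| is a multiple of lcm(6, 6) = 6 and divides |G| = 24.
Closing under the operation: H = {(0,0), (0,1), (0,2), (0,3), (0,4), (0,5), (2,0), (2,1), (2,2), (2,3), (2,4), (2,5)}, so |H| = 12.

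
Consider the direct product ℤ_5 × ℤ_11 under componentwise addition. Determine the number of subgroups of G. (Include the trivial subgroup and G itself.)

|G| = 55, so by Lagrange every subgroup order divides 55. Divisors: 1, 5, 11, 55.
Subgroups by order — order 1: 1; order 5: 1; order 11: 1; order 55: 1.
Total: 1 + 1 + 1 + 1 = 4.

4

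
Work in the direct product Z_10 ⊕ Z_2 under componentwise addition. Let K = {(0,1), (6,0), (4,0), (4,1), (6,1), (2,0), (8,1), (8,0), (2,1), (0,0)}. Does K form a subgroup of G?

|K| = 10 divides |G| = 20, consistent with Lagrange.
K contains the identity, every element's inverse is in K, and K is closed under +: it is a subgroup.
In fact K = ⟨(2,1)⟩.

Yes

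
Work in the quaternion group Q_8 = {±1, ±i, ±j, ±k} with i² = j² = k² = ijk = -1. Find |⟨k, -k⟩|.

|⟨k⟩| = 4 and |⟨-k⟩| = 4, so |H| is a multiple of lcm(4, 4) = 4 and divides |G| = 8.
Closing under the operation: H = {1, -1, k, -k}, so |H| = 4.

4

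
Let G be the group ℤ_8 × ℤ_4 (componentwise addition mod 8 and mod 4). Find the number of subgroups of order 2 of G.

|G| = 32 and 2 | 32, so subgroups of order 2 are possible by Lagrange.
The subgroups of order 2 are: {(0,0), (0,2)}; {(0,0), (4,0)}; {(0,0), (4,2)}.
So G has 3 subgroups of order 2.

3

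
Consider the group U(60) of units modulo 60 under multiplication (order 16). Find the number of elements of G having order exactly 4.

8

The elements of order 4 are: 7, 13, 17, 23, 37, 43, 47, 53.
That's 8.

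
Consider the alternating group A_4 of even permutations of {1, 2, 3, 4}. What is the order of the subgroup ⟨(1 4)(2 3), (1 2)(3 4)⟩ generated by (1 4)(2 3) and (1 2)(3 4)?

4

|⟨(1 4)(2 3)⟩| = 2 and |⟨(1 2)(3 4)⟩| = 2, so |H| is a multiple of lcm(2, 2) = 2 and divides |G| = 12.
Closing under the operation: H = {e, (1 2)(3 4), (1 3)(2 4), (1 4)(2 3)}, so |H| = 4.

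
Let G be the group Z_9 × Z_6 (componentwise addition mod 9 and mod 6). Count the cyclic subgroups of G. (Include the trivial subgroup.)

Each element a generates a cyclic subgroup ⟨a⟩; distinct elements may generate the same one (a cyclic group of order d has φ(d) generators).
Cyclic subgroups by order — order 1: 1; order 2: 1; order 3: 4; order 6: 4; order 9: 3; order 18: 3.
Total: 16.

16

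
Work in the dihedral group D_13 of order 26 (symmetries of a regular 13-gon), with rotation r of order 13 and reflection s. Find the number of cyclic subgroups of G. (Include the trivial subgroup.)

Group the elements of G by the cyclic subgroup they generate; each cyclic subgroup of order d accounts for φ(d) elements.
Cyclic subgroups by order — order 1: 1; order 2: 13; order 13: 1.
Total: 15.

15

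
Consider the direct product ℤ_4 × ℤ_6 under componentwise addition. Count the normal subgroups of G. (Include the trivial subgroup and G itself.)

16

G is abelian, so every subgroup is normal.
G has 16 subgroups in total, hence 16 normal subgroups.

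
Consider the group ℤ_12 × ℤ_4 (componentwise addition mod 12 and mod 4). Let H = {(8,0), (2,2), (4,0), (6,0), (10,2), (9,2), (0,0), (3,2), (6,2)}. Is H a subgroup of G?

No

|H| = 9 does not divide |G| = 48, so by Lagrange H is not a subgroup.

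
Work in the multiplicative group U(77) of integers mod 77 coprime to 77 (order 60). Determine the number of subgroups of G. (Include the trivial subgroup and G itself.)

20

|G| = 60, so by Lagrange every subgroup order divides 60. Divisors: 1, 2, 3, 4, 5, 6, 10, 12, 15, 20, 30, 60.
Subgroups by order — order 1: 1; order 2: 3; order 3: 1; order 4: 1; order 5: 1; order 6: 3; order 10: 3; order 12: 1; order 15: 1; order 20: 1; order 30: 3; order 60: 1.
Total: 1 + 3 + 1 + 1 + 1 + 3 + 3 + 1 + 1 + 1 + 3 + 1 = 20.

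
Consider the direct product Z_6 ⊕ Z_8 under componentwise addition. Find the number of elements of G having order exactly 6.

An element (a,b) has order lcm(ord(a), ord(b)); count pairs with lcm equal to 6.
Enumerating gives 6 such elements.

6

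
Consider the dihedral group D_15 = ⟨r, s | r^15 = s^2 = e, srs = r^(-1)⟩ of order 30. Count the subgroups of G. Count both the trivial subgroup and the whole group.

28

|G| = 30, so by Lagrange every subgroup order divides 30. Divisors: 1, 2, 3, 5, 6, 10, 15, 30.
Subgroups by order — order 1: 1; order 2: 15; order 3: 1; order 5: 1; order 6: 5; order 10: 3; order 15: 1; order 30: 1.
Total: 1 + 15 + 1 + 1 + 5 + 3 + 1 + 1 = 28.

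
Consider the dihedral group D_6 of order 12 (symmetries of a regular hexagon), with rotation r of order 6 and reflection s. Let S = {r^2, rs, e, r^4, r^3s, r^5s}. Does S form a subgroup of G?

Yes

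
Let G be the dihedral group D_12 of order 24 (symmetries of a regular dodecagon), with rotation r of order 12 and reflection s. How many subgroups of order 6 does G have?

|G| = 24 and 6 | 24, so subgroups of order 6 are possible by Lagrange.
The subgroups of order 6 are: {e, r^2, r^4, r^6, r^8, r^10}; {e, r^4, r^8, r^2s, r^6s, r^10s}; {e, r^4, r^8, r^3s, r^7s, r^11s}; {e, r^4, r^8, s, r^4s, r^8s}; … (5 in all).
So G has 5 subgroups of order 6.

5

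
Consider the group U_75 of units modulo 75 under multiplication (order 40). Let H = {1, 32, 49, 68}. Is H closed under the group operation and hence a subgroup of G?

Yes

|H| = 4 divides |G| = 40, consistent with Lagrange.
H contains the identity, every element's inverse is in H, and H is closed under ·: it is a subgroup.
In fact H = ⟨32⟩.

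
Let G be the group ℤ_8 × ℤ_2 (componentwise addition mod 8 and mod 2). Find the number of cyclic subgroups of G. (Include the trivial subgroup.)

A cyclic subgroup of order d is generated by each of its φ(d) elements of order d, so the cyclic subgroups of order d number (#elements of order d)/φ(d).
Cyclic subgroups by order — order 1: 1; order 2: 3; order 4: 2; order 8: 2.
Total: 8.

8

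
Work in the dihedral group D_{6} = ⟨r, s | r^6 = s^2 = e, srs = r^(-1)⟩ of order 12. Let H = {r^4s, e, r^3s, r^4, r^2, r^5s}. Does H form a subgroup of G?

Closure fails: r^4 · r^4s = r^2s ∉ H. So H is not a subgroup.

No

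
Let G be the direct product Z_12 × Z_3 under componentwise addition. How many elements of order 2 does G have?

An element (a,b) has order lcm(ord(a), ord(b)); count pairs with lcm equal to 2.
Enumerating gives 1 such elements.

1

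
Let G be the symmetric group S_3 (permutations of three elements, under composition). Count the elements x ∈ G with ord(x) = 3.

2

The elements of order 3 are: (1 2 3), (1 3 2).
That's 2.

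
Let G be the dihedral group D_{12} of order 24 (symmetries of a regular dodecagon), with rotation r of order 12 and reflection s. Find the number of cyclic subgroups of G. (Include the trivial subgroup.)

Group the elements of G by the cyclic subgroup they generate; each cyclic subgroup of order d accounts for φ(d) elements.
Cyclic subgroups by order — order 1: 1; order 2: 13; order 3: 1; order 4: 1; order 6: 1; order 12: 1.
Total: 18.

18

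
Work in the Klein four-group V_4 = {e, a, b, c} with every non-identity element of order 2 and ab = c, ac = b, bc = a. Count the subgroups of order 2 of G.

3

|G| = 4 and 2 | 4, so subgroups of order 2 are possible by Lagrange.
The subgroups of order 2 are: {e, a}; {e, b}; {e, c}.
So G has 3 subgroups of order 2.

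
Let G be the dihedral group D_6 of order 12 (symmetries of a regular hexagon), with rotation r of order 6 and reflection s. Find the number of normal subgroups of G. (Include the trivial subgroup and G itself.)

G has 16 subgroups. Checking conjugation-invariance by order — order 1: 1/1 normal; order 2: 1/7 normal; order 3: 1/1 normal; order 4: 0/3 normal; order 6: 3/3 normal; order 12: 1/1 normal.
Total normal subgroups: 7.

7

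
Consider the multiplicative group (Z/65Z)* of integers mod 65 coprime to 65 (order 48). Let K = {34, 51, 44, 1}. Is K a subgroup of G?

Yes

|K| = 4 divides |G| = 48, consistent with Lagrange.
K contains the identity, every element's inverse is in K, and K is closed under ·: it is a subgroup.
In fact K = ⟨34⟩.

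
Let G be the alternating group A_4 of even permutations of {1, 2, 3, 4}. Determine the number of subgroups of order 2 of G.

3

|G| = 12 and 2 | 12, so subgroups of order 2 are possible by Lagrange.
The subgroups of order 2 are: {e, (1 2)(3 4)}; {e, (1 3)(2 4)}; {e, (1 4)(2 3)}.
So G has 3 subgroups of order 2.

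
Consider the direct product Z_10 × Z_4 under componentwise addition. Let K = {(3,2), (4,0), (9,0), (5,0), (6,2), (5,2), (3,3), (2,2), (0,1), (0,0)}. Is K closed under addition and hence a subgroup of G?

(0,1) ∈ K but its inverse (0,3) ∉ K, so K is not a subgroup.

No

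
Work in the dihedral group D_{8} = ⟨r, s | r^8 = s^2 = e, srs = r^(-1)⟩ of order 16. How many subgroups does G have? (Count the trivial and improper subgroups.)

|G| = 16, so by Lagrange every subgroup order divides 16. Divisors: 1, 2, 4, 8, 16.
Subgroups by order — order 1: 1; order 2: 9; order 4: 5; order 8: 3; order 16: 1.
Total: 1 + 9 + 5 + 3 + 1 = 19.

19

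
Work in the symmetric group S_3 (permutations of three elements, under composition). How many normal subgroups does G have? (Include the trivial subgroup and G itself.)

G has 6 subgroups. Checking conjugation-invariance by order — order 1: 1/1 normal; order 2: 0/3 normal; order 3: 1/1 normal; order 6: 1/1 normal.
Total normal subgroups: 3.

3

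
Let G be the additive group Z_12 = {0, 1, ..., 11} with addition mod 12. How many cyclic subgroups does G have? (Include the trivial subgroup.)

6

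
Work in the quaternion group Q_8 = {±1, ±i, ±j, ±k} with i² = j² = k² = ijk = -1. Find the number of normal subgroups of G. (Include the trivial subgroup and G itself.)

6

G has 6 subgroups. Checking conjugation-invariance by order — order 1: 1/1 normal; order 2: 1/1 normal; order 4: 3/3 normal; order 8: 1/1 normal.
Total normal subgroups: 6.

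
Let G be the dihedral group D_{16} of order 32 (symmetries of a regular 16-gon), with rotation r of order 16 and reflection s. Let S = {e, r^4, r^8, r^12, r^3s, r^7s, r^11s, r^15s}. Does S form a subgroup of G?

Yes

|S| = 8 divides |G| = 32, consistent with Lagrange.
S contains the identity, every element's inverse is in S, and S is closed under ·: it is a subgroup.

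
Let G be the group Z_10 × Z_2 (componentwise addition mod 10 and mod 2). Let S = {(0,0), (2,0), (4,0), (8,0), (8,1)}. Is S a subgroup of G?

No

(4,0) ∈ S but its inverse (6,0) ∉ S, so S is not a subgroup.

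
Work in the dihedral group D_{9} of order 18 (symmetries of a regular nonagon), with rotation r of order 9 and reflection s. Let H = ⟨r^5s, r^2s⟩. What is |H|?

6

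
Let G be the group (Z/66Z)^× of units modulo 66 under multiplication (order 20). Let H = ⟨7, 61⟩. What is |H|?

|⟨7⟩| = 10 and |⟨61⟩| = 10, so |H| is a multiple of lcm(10, 10) = 10 and divides |G| = 20.
Closing under the operation: H = {1, 7, 13, 19, 25, 31, 37, 43, 49, 61}, so |H| = 10.

10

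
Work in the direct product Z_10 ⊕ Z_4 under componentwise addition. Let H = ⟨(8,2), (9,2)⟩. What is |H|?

|⟨(8,2)⟩| = 10 and |⟨(9,2)⟩| = 10, so |H| is a multiple of lcm(10, 10) = 10 and divides |G| = 40.
Closing under the operation: H = {(0,0), (0,2), (1,0), (1,2), (2,0), (2,2), (3,0), (3,2), (4,0), (4,2), (5,0), (5,2), (6,0), (6,2), (7,0), (7,2), (8,0), (8,2), (9,0), (9,2)}, so |H| = 20.

20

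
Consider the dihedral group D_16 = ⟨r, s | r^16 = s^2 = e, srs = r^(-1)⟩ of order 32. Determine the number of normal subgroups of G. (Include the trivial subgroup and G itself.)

8

G has 36 subgroups. Checking conjugation-invariance by order — order 1: 1/1 normal; order 2: 1/17 normal; order 4: 1/9 normal; order 8: 1/5 normal; order 16: 3/3 normal; order 32: 1/1 normal.
Total normal subgroups: 8.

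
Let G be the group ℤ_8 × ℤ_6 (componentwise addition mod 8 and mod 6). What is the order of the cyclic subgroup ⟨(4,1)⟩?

The order of (4,1) in Z_8 × Z_6 is lcm(ord(4) in Z_8, ord(1) in Z_6).
ord(4) = 2 and ord(1) = 6, so |⟨(4,1)⟩| = lcm(2, 6) = 6.

6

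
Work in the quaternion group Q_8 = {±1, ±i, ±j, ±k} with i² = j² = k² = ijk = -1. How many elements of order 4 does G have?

6

The elements of order 4 are: i, -i, j, -j, k, -k.
That's 6.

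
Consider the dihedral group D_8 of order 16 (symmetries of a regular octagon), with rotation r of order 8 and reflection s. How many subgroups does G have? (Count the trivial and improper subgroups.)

|G| = 16, so by Lagrange every subgroup order divides 16. Divisors: 1, 2, 4, 8, 16.
Subgroups by order — order 1: 1; order 2: 9; order 4: 5; order 8: 3; order 16: 1.
Total: 1 + 9 + 5 + 3 + 1 = 19.

19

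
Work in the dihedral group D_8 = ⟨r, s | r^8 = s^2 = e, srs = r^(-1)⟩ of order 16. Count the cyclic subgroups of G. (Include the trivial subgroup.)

Group the elements of G by the cyclic subgroup they generate; each cyclic subgroup of order d accounts for φ(d) elements.
Cyclic subgroups by order — order 1: 1; order 2: 9; order 4: 1; order 8: 1.
Total: 12.

12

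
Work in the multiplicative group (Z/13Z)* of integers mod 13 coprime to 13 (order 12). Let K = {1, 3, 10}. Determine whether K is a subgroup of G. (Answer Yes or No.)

10 ∈ K but its inverse 4 ∉ K, so K is not a subgroup.

No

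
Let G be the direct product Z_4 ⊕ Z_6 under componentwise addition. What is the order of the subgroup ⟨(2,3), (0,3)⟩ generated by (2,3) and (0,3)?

4

|⟨(2,3)⟩| = 2 and |⟨(0,3)⟩| = 2, so |H| is a multiple of lcm(2, 2) = 2 and divides |G| = 24.
Closing under the operation: H = {(0,0), (0,3), (2,0), (2,3)}, so |H| = 4.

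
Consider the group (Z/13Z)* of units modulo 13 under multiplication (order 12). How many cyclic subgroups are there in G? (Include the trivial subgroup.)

6

A cyclic subgroup of order d is generated by each of its φ(d) elements of order d, so the cyclic subgroups of order d number (#elements of order d)/φ(d).
Cyclic subgroups by order — order 1: 1; order 2: 1; order 3: 1; order 4: 1; order 6: 1; order 12: 1.
Total: 6.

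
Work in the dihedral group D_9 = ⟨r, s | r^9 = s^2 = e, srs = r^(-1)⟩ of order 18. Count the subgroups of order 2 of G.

9

|G| = 18 and 2 | 18, so subgroups of order 2 are possible by Lagrange.
The subgroups of order 2 are: {e, r^2s}; {e, r^3s}; {e, r^4s}; {e, r^5s}; … (9 in all).
So G has 9 subgroups of order 2.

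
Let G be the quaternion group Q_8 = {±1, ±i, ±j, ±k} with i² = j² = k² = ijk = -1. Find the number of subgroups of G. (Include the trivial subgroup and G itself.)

6

|G| = 8, so by Lagrange every subgroup order divides 8. Divisors: 1, 2, 4, 8.
Subgroups by order — order 1: 1; order 2: 1; order 4: 3; order 8: 1.
Total: 1 + 1 + 3 + 1 = 6.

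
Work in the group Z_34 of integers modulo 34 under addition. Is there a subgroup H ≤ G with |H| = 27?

27 does not divide |G| = 34, so by Lagrange no subgroup of order 27 exists.

No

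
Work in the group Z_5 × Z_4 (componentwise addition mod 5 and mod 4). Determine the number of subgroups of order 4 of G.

|G| = 20 and 4 | 20, so subgroups of order 4 are possible by Lagrange.
The subgroups of order 4 are: {(0,0), (0,1), (0,2), (0,3)}.
So G has 1 subgroup of order 4.

1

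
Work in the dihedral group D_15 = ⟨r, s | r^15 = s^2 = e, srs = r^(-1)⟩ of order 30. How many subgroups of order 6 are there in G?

|G| = 30 and 6 | 30, so subgroups of order 6 are possible by Lagrange.
The subgroups of order 6 are: {e, r^5, r^10, s, r^5s, r^10s}; {e, r^5, r^10, rs, r^6s, r^11s}; {e, r^5, r^10, r^2s, r^7s, r^12s}; {e, r^5, r^10, r^3s, r^8s, r^13s}; … (5 in all).
So G has 5 subgroups of order 6.

5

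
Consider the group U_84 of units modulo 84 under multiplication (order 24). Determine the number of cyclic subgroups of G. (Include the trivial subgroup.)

Each element a generates a cyclic subgroup ⟨a⟩; distinct elements may generate the same one (a cyclic group of order d has φ(d) generators).
Cyclic subgroups by order — order 1: 1; order 2: 7; order 3: 1; order 6: 7.
Total: 16.

16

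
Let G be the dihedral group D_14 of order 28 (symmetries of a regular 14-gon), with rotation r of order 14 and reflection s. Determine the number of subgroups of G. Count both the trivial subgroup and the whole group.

28

|G| = 28, so by Lagrange every subgroup order divides 28. Divisors: 1, 2, 4, 7, 14, 28.
Subgroups by order — order 1: 1; order 2: 15; order 4: 7; order 7: 1; order 14: 3; order 28: 1.
Total: 1 + 15 + 7 + 1 + 3 + 1 = 28.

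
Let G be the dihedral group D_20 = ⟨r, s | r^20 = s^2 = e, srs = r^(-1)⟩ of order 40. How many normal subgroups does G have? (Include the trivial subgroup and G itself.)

9

G has 48 subgroups. Checking conjugation-invariance by order — order 1: 1/1 normal; order 2: 1/21 normal; order 4: 1/11 normal; order 5: 1/1 normal; order 8: 0/5 normal; order 10: 1/5 normal; order 20: 3/3 normal; order 40: 1/1 normal.
Total normal subgroups: 9.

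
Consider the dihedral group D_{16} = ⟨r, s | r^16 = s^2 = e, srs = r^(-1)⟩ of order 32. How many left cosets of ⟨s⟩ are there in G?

16

|⟨s⟩| = 2 and |G| = 32.
By Lagrange, [G : H] = |G|/|H| = 32/2 = 16.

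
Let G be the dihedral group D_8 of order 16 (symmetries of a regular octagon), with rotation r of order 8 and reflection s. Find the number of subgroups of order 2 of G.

9

|G| = 16 and 2 | 16, so subgroups of order 2 are possible by Lagrange.
The subgroups of order 2 are: {e, r^2s}; {e, r^3s}; {e, r^4}; {e, r^4s}; … (9 in all).
So G has 9 subgroups of order 2.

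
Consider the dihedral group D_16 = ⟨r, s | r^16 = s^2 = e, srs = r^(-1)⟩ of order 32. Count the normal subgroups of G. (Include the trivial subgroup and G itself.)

G has 36 subgroups. Checking conjugation-invariance by order — order 1: 1/1 normal; order 2: 1/17 normal; order 4: 1/9 normal; order 8: 1/5 normal; order 16: 3/3 normal; order 32: 1/1 normal.
Total normal subgroups: 8.

8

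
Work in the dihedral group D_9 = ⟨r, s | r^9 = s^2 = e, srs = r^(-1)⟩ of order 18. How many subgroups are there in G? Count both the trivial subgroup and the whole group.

16

|G| = 18, so by Lagrange every subgroup order divides 18. Divisors: 1, 2, 3, 6, 9, 18.
Subgroups by order — order 1: 1; order 2: 9; order 3: 1; order 6: 3; order 9: 1; order 18: 1.
Total: 1 + 9 + 1 + 3 + 1 + 1 = 16.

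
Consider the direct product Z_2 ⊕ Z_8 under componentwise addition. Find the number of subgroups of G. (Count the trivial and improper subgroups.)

|G| = 16, so by Lagrange every subgroup order divides 16. Divisors: 1, 2, 4, 8, 16.
Subgroups by order — order 1: 1; order 2: 3; order 4: 3; order 8: 3; order 16: 1.
Total: 1 + 3 + 3 + 3 + 1 = 11.

11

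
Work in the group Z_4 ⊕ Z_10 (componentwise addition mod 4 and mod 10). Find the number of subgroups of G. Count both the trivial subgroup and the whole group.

|G| = 40, so by Lagrange every subgroup order divides 40. Divisors: 1, 2, 4, 5, 8, 10, 20, 40.
Subgroups by order — order 1: 1; order 2: 3; order 4: 3; order 5: 1; order 8: 1; order 10: 3; order 20: 3; order 40: 1.
Total: 1 + 3 + 3 + 1 + 1 + 3 + 3 + 1 = 16.

16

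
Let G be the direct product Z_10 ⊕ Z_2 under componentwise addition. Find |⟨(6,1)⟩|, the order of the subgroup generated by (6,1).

The order of (6,1) in Z_10 × Z_2 is lcm(ord(6) in Z_10, ord(1) in Z_2).
ord(6) = 5 and ord(1) = 2, so |⟨(6,1)⟩| = lcm(5, 2) = 10.

10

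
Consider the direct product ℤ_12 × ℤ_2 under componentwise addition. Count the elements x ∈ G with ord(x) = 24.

0

An element (a,b) has order lcm(ord(a), ord(b)); count pairs with lcm equal to 24.
Enumerating gives 0 such elements.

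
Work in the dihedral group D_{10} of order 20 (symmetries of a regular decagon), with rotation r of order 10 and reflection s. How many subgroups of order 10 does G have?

3

|G| = 20 and 10 | 20, so subgroups of order 10 are possible by Lagrange.
The subgroups of order 10 are: {e, r, r^2, r^3, r^4, r^5, r^6, r^7, r^8, r^9}; {e, r^2, r^4, r^6, r^8, s, r^2s, r^4s, r^6s, r^8s}; {e, r^2, r^4, r^6, r^8, rs, r^3s, r^5s, r^7s, r^9s}.
So G has 3 subgroups of order 10.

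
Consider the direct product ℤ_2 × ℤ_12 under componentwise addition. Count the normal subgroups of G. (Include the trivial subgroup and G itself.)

16

G is abelian, so every subgroup is normal.
G has 16 subgroups in total, hence 16 normal subgroups.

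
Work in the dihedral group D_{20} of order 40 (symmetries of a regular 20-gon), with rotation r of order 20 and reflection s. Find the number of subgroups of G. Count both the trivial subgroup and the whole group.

|G| = 40, so by Lagrange every subgroup order divides 40. Divisors: 1, 2, 4, 5, 8, 10, 20, 40.
Subgroups by order — order 1: 1; order 2: 21; order 4: 11; order 5: 1; order 8: 5; order 10: 5; order 20: 3; order 40: 1.
Total: 1 + 21 + 11 + 1 + 5 + 5 + 3 + 1 = 48.

48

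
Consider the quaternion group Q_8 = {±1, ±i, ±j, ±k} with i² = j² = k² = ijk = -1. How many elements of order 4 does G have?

The elements of order 4 are: i, -i, j, -j, k, -k.
That's 6.

6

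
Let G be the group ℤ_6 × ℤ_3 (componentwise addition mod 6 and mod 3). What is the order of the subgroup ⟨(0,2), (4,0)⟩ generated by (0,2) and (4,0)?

9

|⟨(0,2)⟩| = 3 and |⟨(4,0)⟩| = 3, so |H| is a multiple of lcm(3, 3) = 3 and divides |G| = 18.
Closing under the operation: H = {(0,0), (0,1), (0,2), (2,0), (2,1), (2,2), (4,0), (4,1), (4,2)}, so |H| = 9.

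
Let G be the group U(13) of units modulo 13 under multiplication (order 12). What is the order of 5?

Compute successive powers of 5 mod 13: 5, 12, 8, 1; 5^4 ≡ 1 (mod 13).
So |⟨5⟩| = 4.

4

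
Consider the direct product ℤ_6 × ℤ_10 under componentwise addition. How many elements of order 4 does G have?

0

An element (a,b) has order lcm(ord(a), ord(b)); count pairs with lcm equal to 4.
Enumerating gives 0 such elements.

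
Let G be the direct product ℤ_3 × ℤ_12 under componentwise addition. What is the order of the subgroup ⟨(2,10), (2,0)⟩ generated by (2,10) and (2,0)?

|⟨(2,10)⟩| = 6 and |⟨(2,0)⟩| = 3, so |H| is a multiple of lcm(6, 3) = 6 and divides |G| = 36.
Closing under the operation: H = {(0,0), (0,2), (0,4), (0,6), (0,8), (0,10), (1,0), (1,2), (1,4), (1,6), (1,8), (1,10), (2,0), (2,2), (2,4), (2,6), (2,8), (2,10)}, so |H| = 18.

18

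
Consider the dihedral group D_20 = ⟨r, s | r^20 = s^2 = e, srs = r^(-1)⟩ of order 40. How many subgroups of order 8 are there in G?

5

|G| = 40 and 8 | 40, so subgroups of order 8 are possible by Lagrange.
The subgroups of order 8 are: {e, r^5, r^10, r^15, s, r^5s, r^10s, r^15s}; {e, r^5, r^10, r^15, rs, r^6s, r^11s, r^16s}; {e, r^5, r^10, r^15, r^2s, r^7s, r^12s, r^17s}; {e, r^5, r^10, r^15, r^3s, r^8s, r^13s, r^18s}; … (5 in all).
So G has 5 subgroups of order 8.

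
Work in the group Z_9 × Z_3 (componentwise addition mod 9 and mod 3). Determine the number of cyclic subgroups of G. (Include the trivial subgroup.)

8

A cyclic subgroup of order d is generated by each of its φ(d) elements of order d, so the cyclic subgroups of order d number (#elements of order d)/φ(d).
Cyclic subgroups by order — order 1: 1; order 3: 4; order 9: 3.
Total: 8.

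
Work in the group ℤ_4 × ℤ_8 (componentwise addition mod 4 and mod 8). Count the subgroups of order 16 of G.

|G| = 32 and 16 | 32, so subgroups of order 16 are possible by Lagrange.
The subgroups of order 16 are: {(0,0), (0,1), (0,2), (0,3), (0,4), (0,5), (0,6), (0,7), (2,0), (2,1), (2,2), (2,3), (2,4), (2,5), (2,6), (2,7)}; {(0,0), (0,2), (0,4), (0,6), (1,0), (1,2), (1,4), (1,6), (2,0), (2,2), (2,4), (2,6), (3,0), (3,2), (3,4), (3,6)}; {(0,0), (0,2), (0,4), (0,6), (1,1), (1,3), (1,5), (1,7), (2,0), (2,2), (2,4), (2,6), (3,1), (3,3), (3,5), (3,7)}.
So G has 3 subgroups of order 16.

3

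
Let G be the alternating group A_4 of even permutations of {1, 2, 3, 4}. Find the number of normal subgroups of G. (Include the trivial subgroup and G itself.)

3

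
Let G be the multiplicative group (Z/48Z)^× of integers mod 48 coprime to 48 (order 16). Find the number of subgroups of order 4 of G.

11

|G| = 16 and 4 | 16, so subgroups of order 4 are possible by Lagrange.
The subgroups of order 4 are: {1, 11, 25, 35}; {1, 13, 25, 37}; {1, 7, 17, 23}; {1, 17, 25, 41}; … (11 in all).
So G has 11 subgroups of order 4.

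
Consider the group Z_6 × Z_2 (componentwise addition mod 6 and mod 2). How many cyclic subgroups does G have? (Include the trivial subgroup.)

8

A cyclic subgroup of order d is generated by each of its φ(d) elements of order d, so the cyclic subgroups of order d number (#elements of order d)/φ(d).
Cyclic subgroups by order — order 1: 1; order 2: 3; order 3: 1; order 6: 3.
Total: 8.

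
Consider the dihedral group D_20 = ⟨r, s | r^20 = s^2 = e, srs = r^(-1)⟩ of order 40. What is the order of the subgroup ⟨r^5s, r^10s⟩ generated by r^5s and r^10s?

8

|⟨r^5s⟩| = 2 and |⟨r^10s⟩| = 2, so |H| is a multiple of lcm(2, 2) = 2 and divides |G| = 40.
Closing under the operation: H = {e, r^5, r^10, r^15, s, r^5s, r^10s, r^15s}, so |H| = 8.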